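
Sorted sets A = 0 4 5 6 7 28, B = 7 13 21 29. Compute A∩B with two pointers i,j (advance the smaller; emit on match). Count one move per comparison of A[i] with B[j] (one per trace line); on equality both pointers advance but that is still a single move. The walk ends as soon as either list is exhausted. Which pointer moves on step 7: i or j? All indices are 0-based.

i=0 j=0: 0<7, i++
i=1 j=0: 4<7, i++
i=2 j=0: 5<7, i++
i=3 j=0: 6<7, i++
i=4 j=0: 7==7 emit, i++,j++
i=5 j=1: 28>13, j++
i=5 j=2: 28>21, j++

j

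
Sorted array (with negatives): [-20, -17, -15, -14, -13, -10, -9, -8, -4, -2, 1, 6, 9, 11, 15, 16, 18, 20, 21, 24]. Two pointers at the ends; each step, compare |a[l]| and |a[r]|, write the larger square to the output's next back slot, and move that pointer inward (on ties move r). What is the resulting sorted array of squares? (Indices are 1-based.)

[1,20] |-20|<=|24| out[20]=576 → r--
[1,19] |-20|<=|21| out[19]=441 → r--
[1,18] |-20|<=|20| out[18]=400 → r--
[1,17] |-20|>|18| out[17]=400 → l++
[2,17] |-17|<=|18| out[16]=324 → r--
[2,16] |-17|>|16| out[15]=289 → l++
[3,16] |-15|<=|16| out[14]=256 → r--
[3,15] |-15|<=|15| out[13]=225 → r--
[3,14] |-15|>|11| out[12]=225 → l++
[4,14] |-14|>|11| out[11]=196 → l++
[5,14] |-13|>|11| out[10]=169 → l++
[6,14] |-10|<=|11| out[9]=121 → r--
[6,13] |-10|>|9| out[8]=100 → l++
[7,13] |-9|<=|9| out[7]=81 → r--
[7,12] |-9|>|6| out[6]=81 → l++
[8,12] |-8|>|6| out[5]=64 → l++
[9,12] |-4|<=|6| out[4]=36 → r--
[9,11] |-4|>|1| out[3]=16 → l++
[10,11] |-2|>|1| out[2]=4 → l++
[11,11] |1|<=|1| out[1]=1 → r--

[1, 4, 16, 36, 64, 81, 81, 100, 121, 169, 196, 225, 225, 256, 289, 324, 400, 400, 441, 576]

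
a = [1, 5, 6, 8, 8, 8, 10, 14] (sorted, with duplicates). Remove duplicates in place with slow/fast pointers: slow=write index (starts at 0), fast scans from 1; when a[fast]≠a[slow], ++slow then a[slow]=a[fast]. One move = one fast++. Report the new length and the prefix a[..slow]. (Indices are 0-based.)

length 6; prefix = [1, 5, 6, 8, 10, 14]

slow=0 fast=1: a[fast]=5≠a[slow]=1 write a[1]=5, slow++,fast++
slow=1 fast=2: a[fast]=6≠a[slow]=5 write a[2]=6, slow++,fast++
slow=2 fast=3: a[fast]=8≠a[slow]=6 write a[3]=8, slow++,fast++
slow=3 fast=4: a[fast]=8=a[slow] dup, fast++
slow=3 fast=5: a[fast]=8=a[slow] dup, fast++
slow=3 fast=6: a[fast]=10≠a[slow]=8 write a[4]=10, slow++,fast++
slow=4 fast=7: a[fast]=14≠a[slow]=10 write a[5]=14, slow++,fast++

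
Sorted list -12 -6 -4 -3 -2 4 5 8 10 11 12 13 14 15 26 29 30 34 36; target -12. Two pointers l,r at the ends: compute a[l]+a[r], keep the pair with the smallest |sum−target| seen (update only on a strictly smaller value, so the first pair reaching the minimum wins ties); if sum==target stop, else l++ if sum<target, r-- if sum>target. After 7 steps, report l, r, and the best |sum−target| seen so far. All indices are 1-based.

[1,19] -12+36=24 d=36 * → r--
[1,18] -12+34=22 d=34 * → r--
[1,17] -12+30=18 d=30 * → r--
[1,16] -12+29=17 d=29 * → r--
[1,15] -12+26=14 d=26 * → r--
[1,14] -12+15=3 d=15 * → r--
[1,13] -12+14=2 d=14 * → r--

l=1, r=12, best |Δ|=14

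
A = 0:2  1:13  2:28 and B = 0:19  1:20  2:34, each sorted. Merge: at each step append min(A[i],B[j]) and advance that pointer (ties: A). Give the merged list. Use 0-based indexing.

i=0 j=0: A[i]=2<=B[j]=19 take 2, i++
i=1 j=0: A[i]=13<=B[j]=19 take 13, i++
i=2 j=0: A[i]=28>B[j]=19 take 19, j++
i=2 j=1: A[i]=28>B[j]=20 take 20, j++
i=2 j=2: A[i]=28<=B[j]=34 take 28, i++
i=3 j=2: A done, take B[j]=34, j++

[2, 13, 19, 20, 28, 34]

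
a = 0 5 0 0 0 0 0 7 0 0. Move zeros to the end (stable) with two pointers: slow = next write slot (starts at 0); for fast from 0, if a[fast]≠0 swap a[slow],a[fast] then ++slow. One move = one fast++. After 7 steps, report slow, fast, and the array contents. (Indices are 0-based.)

slow=1, fast=7, a=[5, 0, 0, 0, 0, 0, 0, 7, 0, 0]

(s=0,f=0) a[fast]=0 → fast++
(s=0,f=1) a[fast]=5≠0 swap→a[0]=5 → slow++,fast++
(s=1,f=2) a[fast]=0 → fast++
(s=1,f=3) a[fast]=0 → fast++
(s=1,f=4) a[fast]=0 → fast++
(s=1,f=5) a[fast]=0 → fast++
(s=1,f=6) a[fast]=0 → fast++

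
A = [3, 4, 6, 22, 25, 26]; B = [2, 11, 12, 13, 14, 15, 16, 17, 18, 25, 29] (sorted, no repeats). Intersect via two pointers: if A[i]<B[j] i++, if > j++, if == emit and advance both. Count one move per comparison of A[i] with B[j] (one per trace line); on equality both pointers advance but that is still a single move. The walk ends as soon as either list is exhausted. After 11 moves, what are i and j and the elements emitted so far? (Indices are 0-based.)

[i=0,j=0] 3>2 → j++
[i=0,j=1] 3<11 → i++
[i=1,j=1] 4<11 → i++
[i=2,j=1] 6<11 → i++
[i=3,j=1] 22>11 → j++
[i=3,j=2] 22>12 → j++
[i=3,j=3] 22>13 → j++
[i=3,j=4] 22>14 → j++
[i=3,j=5] 22>15 → j++
[i=3,j=6] 22>16 → j++
[i=3,j=7] 22>17 → j++

i=3, j=8, emitted=[]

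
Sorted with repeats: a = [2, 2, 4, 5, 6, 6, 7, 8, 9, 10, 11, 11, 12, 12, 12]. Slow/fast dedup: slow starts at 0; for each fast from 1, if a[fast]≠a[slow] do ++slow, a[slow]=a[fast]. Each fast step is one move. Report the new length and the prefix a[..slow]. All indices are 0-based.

slow=0 fast=1: a[fast]=2=a[slow] dup, fast++
slow=0 fast=2: a[fast]=4≠a[slow]=2 write a[1]=4, slow++,fast++
slow=1 fast=3: a[fast]=5≠a[slow]=4 write a[2]=5, slow++,fast++
slow=2 fast=4: a[fast]=6≠a[slow]=5 write a[3]=6, slow++,fast++
slow=3 fast=5: a[fast]=6=a[slow] dup, fast++
slow=3 fast=6: a[fast]=7≠a[slow]=6 write a[4]=7, slow++,fast++
slow=4 fast=7: a[fast]=8≠a[slow]=7 write a[5]=8, slow++,fast++
slow=5 fast=8: a[fast]=9≠a[slow]=8 write a[6]=9, slow++,fast++
slow=6 fast=9: a[fast]=10≠a[slow]=9 write a[7]=10, slow++,fast++
slow=7 fast=10: a[fast]=11≠a[slow]=10 write a[8]=11, slow++,fast++
slow=8 fast=11: a[fast]=11=a[slow] dup, fast++
slow=8 fast=12: a[fast]=12≠a[slow]=11 write a[9]=12, slow++,fast++
slow=9 fast=13: a[fast]=12=a[slow] dup, fast++
slow=9 fast=14: a[fast]=12=a[slow] dup, fast++

length 10; prefix = [2, 4, 5, 6, 7, 8, 9, 10, 11, 12]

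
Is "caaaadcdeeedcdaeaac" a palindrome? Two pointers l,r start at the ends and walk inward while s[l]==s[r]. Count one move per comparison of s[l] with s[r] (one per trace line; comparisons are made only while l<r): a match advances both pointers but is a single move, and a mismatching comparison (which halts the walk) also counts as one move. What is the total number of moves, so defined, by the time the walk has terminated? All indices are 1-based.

4 moves

l=1 r=19: 'c'=='c', l++,r--
l=2 r=18: 'a'=='a', l++,r--
l=3 r=17: 'a'=='a', l++,r--
l=4 r=16: 'a'!='e', stop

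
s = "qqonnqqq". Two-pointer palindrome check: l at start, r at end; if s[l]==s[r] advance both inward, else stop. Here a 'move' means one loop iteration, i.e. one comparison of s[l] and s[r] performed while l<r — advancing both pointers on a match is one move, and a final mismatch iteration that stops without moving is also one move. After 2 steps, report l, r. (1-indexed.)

l=3, r=6

l=1 r=8: 'q'=='q', l++,r--
l=2 r=7: 'q'=='q', l++,r--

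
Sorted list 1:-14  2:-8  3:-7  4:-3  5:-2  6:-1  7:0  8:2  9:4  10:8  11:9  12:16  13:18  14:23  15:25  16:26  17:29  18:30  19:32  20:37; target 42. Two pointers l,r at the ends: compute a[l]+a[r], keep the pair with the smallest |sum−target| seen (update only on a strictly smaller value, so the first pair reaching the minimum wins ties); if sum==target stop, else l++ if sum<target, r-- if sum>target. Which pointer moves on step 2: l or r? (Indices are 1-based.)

[1,20] -14+37=23 d=19 * → l++
[2,20] -8+37=29 d=13 * → l++

l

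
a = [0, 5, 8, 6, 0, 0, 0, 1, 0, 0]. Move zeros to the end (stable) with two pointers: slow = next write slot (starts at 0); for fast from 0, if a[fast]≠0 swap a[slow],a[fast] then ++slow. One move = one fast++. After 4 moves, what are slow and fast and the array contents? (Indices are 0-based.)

slow=3, fast=4, a=[5, 8, 6, 0, 0, 0, 0, 1, 0, 0]

(s=0,f=0) a[fast]=0 → fast++
(s=0,f=1) a[fast]=5≠0 swap→a[0]=5 → slow++,fast++
(s=1,f=2) a[fast]=8≠0 swap→a[1]=8 → slow++,fast++
(s=2,f=3) a[fast]=6≠0 swap→a[2]=6 → slow++,fast++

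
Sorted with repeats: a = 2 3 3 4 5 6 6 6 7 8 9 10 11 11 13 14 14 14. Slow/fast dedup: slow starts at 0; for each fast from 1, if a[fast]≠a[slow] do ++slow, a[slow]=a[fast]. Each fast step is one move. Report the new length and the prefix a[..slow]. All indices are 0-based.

length 12; prefix = [2, 3, 4, 5, 6, 7, 8, 9, 10, 11, 13, 14]

slow=0 fast=1: a[fast]=3≠a[slow]=2 write a[1]=3, slow++,fast++
slow=1 fast=2: a[fast]=3=a[slow] dup, fast++
slow=1 fast=3: a[fast]=4≠a[slow]=3 write a[2]=4, slow++,fast++
slow=2 fast=4: a[fast]=5≠a[slow]=4 write a[3]=5, slow++,fast++
slow=3 fast=5: a[fast]=6≠a[slow]=5 write a[4]=6, slow++,fast++
slow=4 fast=6: a[fast]=6=a[slow] dup, fast++
slow=4 fast=7: a[fast]=6=a[slow] dup, fast++
slow=4 fast=8: a[fast]=7≠a[slow]=6 write a[5]=7, slow++,fast++
slow=5 fast=9: a[fast]=8≠a[slow]=7 write a[6]=8, slow++,fast++
slow=6 fast=10: a[fast]=9≠a[slow]=8 write a[7]=9, slow++,fast++
slow=7 fast=11: a[fast]=10≠a[slow]=9 write a[8]=10, slow++,fast++
slow=8 fast=12: a[fast]=11≠a[slow]=10 write a[9]=11, slow++,fast++
slow=9 fast=13: a[fast]=11=a[slow] dup, fast++
slow=9 fast=14: a[fast]=13≠a[slow]=11 write a[10]=13, slow++,fast++
slow=10 fast=15: a[fast]=14≠a[slow]=13 write a[11]=14, slow++,fast++
slow=11 fast=16: a[fast]=14=a[slow] dup, fast++
slow=11 fast=17: a[fast]=14=a[slow] dup, fast++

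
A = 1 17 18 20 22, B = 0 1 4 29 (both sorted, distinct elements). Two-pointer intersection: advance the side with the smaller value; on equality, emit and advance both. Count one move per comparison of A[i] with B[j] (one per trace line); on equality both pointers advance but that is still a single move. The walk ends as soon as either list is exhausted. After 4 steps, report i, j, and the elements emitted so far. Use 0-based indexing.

i=2, j=3, emitted=[1]

i=0 j=0: 1>0, j++
i=0 j=1: 1==1 emit, i++,j++
i=1 j=2: 17>4, j++
i=1 j=3: 17<29, i++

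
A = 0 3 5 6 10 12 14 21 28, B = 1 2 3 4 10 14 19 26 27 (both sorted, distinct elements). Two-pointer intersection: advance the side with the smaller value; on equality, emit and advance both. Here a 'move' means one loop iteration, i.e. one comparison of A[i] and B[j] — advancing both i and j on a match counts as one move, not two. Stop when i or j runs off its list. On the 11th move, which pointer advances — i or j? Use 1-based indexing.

j

i=1 j=1: 0<1, i++
i=2 j=1: 3>1, j++
i=2 j=2: 3>2, j++
i=2 j=3: 3==3 emit, i++,j++
i=3 j=4: 5>4, j++
i=3 j=5: 5<10, i++
i=4 j=5: 6<10, i++
i=5 j=5: 10==10 emit, i++,j++
i=6 j=6: 12<14, i++
i=7 j=6: 14==14 emit, i++,j++
i=8 j=7: 21>19, j++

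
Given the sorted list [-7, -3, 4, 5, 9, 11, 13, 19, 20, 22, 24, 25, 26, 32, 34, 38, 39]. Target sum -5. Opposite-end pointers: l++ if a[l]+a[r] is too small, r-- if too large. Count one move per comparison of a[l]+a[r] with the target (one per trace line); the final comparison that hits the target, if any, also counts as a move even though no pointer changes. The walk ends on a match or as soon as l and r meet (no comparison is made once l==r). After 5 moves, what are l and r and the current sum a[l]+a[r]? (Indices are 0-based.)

l=0 r=16: -7+39=32 >-5, r--
l=0 r=15: -7+38=31 >-5, r--
l=0 r=14: -7+34=27 >-5, r--
l=0 r=13: -7+32=25 >-5, r--
l=0 r=12: -7+26=19 >-5, r--

l=0, r=11, sum=18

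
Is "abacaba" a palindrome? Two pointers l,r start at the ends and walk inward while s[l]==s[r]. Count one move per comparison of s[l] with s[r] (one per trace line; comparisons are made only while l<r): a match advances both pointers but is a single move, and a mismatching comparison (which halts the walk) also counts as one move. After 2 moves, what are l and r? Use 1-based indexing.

l=1 r=7: 'a'=='a', l++,r--
l=2 r=6: 'b'=='b', l++,r--

l=3, r=5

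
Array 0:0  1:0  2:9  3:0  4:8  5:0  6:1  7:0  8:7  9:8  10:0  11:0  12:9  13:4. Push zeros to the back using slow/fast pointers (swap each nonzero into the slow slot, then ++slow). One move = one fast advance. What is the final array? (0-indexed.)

(s=0,f=0) a[fast]=0 → fast++
(s=0,f=1) a[fast]=0 → fast++
(s=0,f=2) a[fast]=9≠0 swap→a[0]=9 → slow++,fast++
(s=1,f=3) a[fast]=0 → fast++
(s=1,f=4) a[fast]=8≠0 swap→a[1]=8 → slow++,fast++
(s=2,f=5) a[fast]=0 → fast++
(s=2,f=6) a[fast]=1≠0 swap→a[2]=1 → slow++,fast++
(s=3,f=7) a[fast]=0 → fast++
(s=3,f=8) a[fast]=7≠0 swap→a[3]=7 → slow++,fast++
(s=4,f=9) a[fast]=8≠0 swap→a[4]=8 → slow++,fast++
(s=5,f=10) a[fast]=0 → fast++
(s=5,f=11) a[fast]=0 → fast++
(s=5,f=12) a[fast]=9≠0 swap→a[5]=9 → slow++,fast++
(s=6,f=13) a[fast]=4≠0 swap→a[6]=4 → slow++,fast++

[9, 8, 1, 7, 8, 9, 4, 0, 0, 0, 0, 0, 0, 0]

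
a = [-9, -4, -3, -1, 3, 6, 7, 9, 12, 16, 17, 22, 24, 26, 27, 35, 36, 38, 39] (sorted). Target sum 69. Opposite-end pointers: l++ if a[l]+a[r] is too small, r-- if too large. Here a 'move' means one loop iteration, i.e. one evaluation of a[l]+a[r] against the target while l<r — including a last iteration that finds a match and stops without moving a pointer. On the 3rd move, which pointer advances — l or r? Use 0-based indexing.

[0,18] -9+39=30 <69 → l++
[1,18] -4+39=35 <69 → l++
[2,18] -3+39=36 <69 → l++

l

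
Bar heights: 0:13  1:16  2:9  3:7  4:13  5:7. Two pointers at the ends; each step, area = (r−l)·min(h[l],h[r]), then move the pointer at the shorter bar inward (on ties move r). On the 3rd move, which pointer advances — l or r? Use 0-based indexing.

r

[0,5] min(13,7)*5=35 best=35 * → r--
[0,4] min(13,13)*4=52 best=52 * → r--
[0,3] min(13,7)*3=21 best=52 → r--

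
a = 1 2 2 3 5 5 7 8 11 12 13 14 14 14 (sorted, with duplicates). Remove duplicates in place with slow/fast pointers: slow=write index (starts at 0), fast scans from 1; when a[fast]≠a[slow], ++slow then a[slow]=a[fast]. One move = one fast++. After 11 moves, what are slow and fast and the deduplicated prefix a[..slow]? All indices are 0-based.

slow=9, fast=12, prefix=[1, 2, 3, 5, 7, 8, 11, 12, 13, 14]

slow=0 fast=1: a[fast]=2≠a[slow]=1 write a[1]=2, slow++,fast++
slow=1 fast=2: a[fast]=2=a[slow] dup, fast++
slow=1 fast=3: a[fast]=3≠a[slow]=2 write a[2]=3, slow++,fast++
slow=2 fast=4: a[fast]=5≠a[slow]=3 write a[3]=5, slow++,fast++
slow=3 fast=5: a[fast]=5=a[slow] dup, fast++
slow=3 fast=6: a[fast]=7≠a[slow]=5 write a[4]=7, slow++,fast++
slow=4 fast=7: a[fast]=8≠a[slow]=7 write a[5]=8, slow++,fast++
slow=5 fast=8: a[fast]=11≠a[slow]=8 write a[6]=11, slow++,fast++
slow=6 fast=9: a[fast]=12≠a[slow]=11 write a[7]=12, slow++,fast++
slow=7 fast=10: a[fast]=13≠a[slow]=12 write a[8]=13, slow++,fast++
slow=8 fast=11: a[fast]=14≠a[slow]=13 write a[9]=14, slow++,fast++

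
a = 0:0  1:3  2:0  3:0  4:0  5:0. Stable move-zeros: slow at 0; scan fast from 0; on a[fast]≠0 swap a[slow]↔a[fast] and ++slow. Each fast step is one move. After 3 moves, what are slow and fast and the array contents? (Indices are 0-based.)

slow=1, fast=3, a=[3, 0, 0, 0, 0, 0]

(s=0,f=0) a[fast]=0 → fast++
(s=0,f=1) a[fast]=3≠0 swap→a[0]=3 → slow++,fast++
(s=1,f=2) a[fast]=0 → fast++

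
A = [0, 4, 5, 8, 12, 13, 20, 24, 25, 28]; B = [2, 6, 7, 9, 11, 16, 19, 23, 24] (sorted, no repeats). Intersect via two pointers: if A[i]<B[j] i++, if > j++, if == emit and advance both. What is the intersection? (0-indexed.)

intersection = [24]

[i=0,j=0] 0<2 → i++
[i=1,j=0] 4>2 → j++
[i=1,j=1] 4<6 → i++
[i=2,j=1] 5<6 → i++
[i=3,j=1] 8>6 → j++
[i=3,j=2] 8>7 → j++
[i=3,j=3] 8<9 → i++
[i=4,j=3] 12>9 → j++
[i=4,j=4] 12>11 → j++
[i=4,j=5] 12<16 → i++
[i=5,j=5] 13<16 → i++
[i=6,j=5] 20>16 → j++
[i=6,j=6] 20>19 → j++
[i=6,j=7] 20<23 → i++
[i=7,j=7] 24>23 → j++
[i=7,j=8] 24==24 emit → i++,j++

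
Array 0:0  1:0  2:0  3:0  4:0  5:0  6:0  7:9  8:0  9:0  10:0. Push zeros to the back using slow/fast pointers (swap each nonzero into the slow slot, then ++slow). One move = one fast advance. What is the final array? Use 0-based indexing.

slow=0 fast=0: a[fast]=0, fast++
slow=0 fast=1: a[fast]=0, fast++
slow=0 fast=2: a[fast]=0, fast++
slow=0 fast=3: a[fast]=0, fast++
slow=0 fast=4: a[fast]=0, fast++
slow=0 fast=5: a[fast]=0, fast++
slow=0 fast=6: a[fast]=0, fast++
slow=0 fast=7: a[fast]=9≠0 swap→a[0]=9, slow++,fast++
slow=1 fast=8: a[fast]=0, fast++
slow=1 fast=9: a[fast]=0, fast++
slow=1 fast=10: a[fast]=0, fast++

[9, 0, 0, 0, 0, 0, 0, 0, 0, 0, 0]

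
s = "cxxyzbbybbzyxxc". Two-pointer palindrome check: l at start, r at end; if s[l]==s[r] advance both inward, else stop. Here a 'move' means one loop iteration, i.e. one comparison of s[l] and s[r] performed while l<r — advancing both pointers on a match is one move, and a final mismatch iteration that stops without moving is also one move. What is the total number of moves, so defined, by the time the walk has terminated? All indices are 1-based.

l=1 r=15: 'c'=='c', l++,r--
l=2 r=14: 'x'=='x', l++,r--
l=3 r=13: 'x'=='x', l++,r--
l=4 r=12: 'y'=='y', l++,r--
l=5 r=11: 'z'=='z', l++,r--
l=6 r=10: 'b'=='b', l++,r--
l=7 r=9: 'b'=='b', l++,r--

7 moves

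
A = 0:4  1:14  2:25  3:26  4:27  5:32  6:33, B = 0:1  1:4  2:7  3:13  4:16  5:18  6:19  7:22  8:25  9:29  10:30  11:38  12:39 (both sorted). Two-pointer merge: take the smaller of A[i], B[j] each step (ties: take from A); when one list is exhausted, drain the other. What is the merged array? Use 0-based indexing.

[1, 4, 4, 7, 13, 14, 16, 18, 19, 22, 25, 25, 26, 27, 29, 30, 32, 33, 38, 39]

[i=0,j=0] A[i]=4>B[j]=1 take 1 → j++
[i=0,j=1] A[i]=4<=B[j]=4 take 4 → i++
[i=1,j=1] A[i]=14>B[j]=4 take 4 → j++
[i=1,j=2] A[i]=14>B[j]=7 take 7 → j++
[i=1,j=3] A[i]=14>B[j]=13 take 13 → j++
[i=1,j=4] A[i]=14<=B[j]=16 take 14 → i++
[i=2,j=4] A[i]=25>B[j]=16 take 16 → j++
[i=2,j=5] A[i]=25>B[j]=18 take 18 → j++
[i=2,j=6] A[i]=25>B[j]=19 take 19 → j++
[i=2,j=7] A[i]=25>B[j]=22 take 22 → j++
[i=2,j=8] A[i]=25<=B[j]=25 take 25 → i++
[i=3,j=8] A[i]=26>B[j]=25 take 25 → j++
[i=3,j=9] A[i]=26<=B[j]=29 take 26 → i++
[i=4,j=9] A[i]=27<=B[j]=29 take 27 → i++
[i=5,j=9] A[i]=32>B[j]=29 take 29 → j++
[i=5,j=10] A[i]=32>B[j]=30 take 30 → j++
[i=5,j=11] A[i]=32<=B[j]=38 take 32 → i++
[i=6,j=11] A[i]=33<=B[j]=38 take 33 → i++
[i=7,j=11] A done, take B[j]=38 → j++
[i=7,j=12] A done, take B[j]=39 → j++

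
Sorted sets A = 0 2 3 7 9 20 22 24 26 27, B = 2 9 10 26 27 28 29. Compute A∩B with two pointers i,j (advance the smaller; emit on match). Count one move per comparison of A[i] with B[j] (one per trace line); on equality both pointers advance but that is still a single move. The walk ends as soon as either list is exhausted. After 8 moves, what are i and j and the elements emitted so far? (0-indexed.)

[i=0,j=0] 0<2 → i++
[i=1,j=0] 2==2 emit → i++,j++
[i=2,j=1] 3<9 → i++
[i=3,j=1] 7<9 → i++
[i=4,j=1] 9==9 emit → i++,j++
[i=5,j=2] 20>10 → j++
[i=5,j=3] 20<26 → i++
[i=6,j=3] 22<26 → i++

i=7, j=3, emitted=[2, 9]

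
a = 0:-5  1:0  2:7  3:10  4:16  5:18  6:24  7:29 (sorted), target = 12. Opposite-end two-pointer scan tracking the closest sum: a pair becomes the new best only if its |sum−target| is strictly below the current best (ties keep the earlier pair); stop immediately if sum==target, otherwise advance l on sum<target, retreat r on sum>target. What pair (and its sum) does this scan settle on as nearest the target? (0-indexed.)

pair (-5, 18) with sum 13 (|Δ|=1)

[0,7] -5+29=24 d=12 * → r--
[0,6] -5+24=19 d=7 * → r--
[0,5] -5+18=13 d=1 * → r--
[0,4] -5+16=11 d=1 → l++
[1,4] 0+16=16 d=4 → r--
[1,3] 0+10=10 d=2 → l++
[2,3] 7+10=17 d=5 → r--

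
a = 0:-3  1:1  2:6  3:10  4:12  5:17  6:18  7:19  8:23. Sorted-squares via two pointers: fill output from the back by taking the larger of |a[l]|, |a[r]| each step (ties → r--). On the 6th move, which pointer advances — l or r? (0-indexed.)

r

l=0 r=8: |-3|<=|23| out[8]=529, r--
l=0 r=7: |-3|<=|19| out[7]=361, r--
l=0 r=6: |-3|<=|18| out[6]=324, r--
l=0 r=5: |-3|<=|17| out[5]=289, r--
l=0 r=4: |-3|<=|12| out[4]=144, r--
l=0 r=3: |-3|<=|10| out[3]=100, r--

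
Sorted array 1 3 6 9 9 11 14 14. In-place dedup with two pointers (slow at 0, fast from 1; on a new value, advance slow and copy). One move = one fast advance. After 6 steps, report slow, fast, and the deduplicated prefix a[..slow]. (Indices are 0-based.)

slow=5, fast=7, prefix=[1, 3, 6, 9, 11, 14]

slow=0 fast=1: a[fast]=3≠a[slow]=1 write a[1]=3, slow++,fast++
slow=1 fast=2: a[fast]=6≠a[slow]=3 write a[2]=6, slow++,fast++
slow=2 fast=3: a[fast]=9≠a[slow]=6 write a[3]=9, slow++,fast++
slow=3 fast=4: a[fast]=9=a[slow] dup, fast++
slow=3 fast=5: a[fast]=11≠a[slow]=9 write a[4]=11, slow++,fast++
slow=4 fast=6: a[fast]=14≠a[slow]=11 write a[5]=14, slow++,fast++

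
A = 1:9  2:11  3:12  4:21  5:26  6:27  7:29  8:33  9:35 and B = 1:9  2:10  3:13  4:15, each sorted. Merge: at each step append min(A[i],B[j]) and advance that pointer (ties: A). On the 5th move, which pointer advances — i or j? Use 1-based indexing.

i

[i=1,j=1] A[i]=9<=B[j]=9 take 9 → i++
[i=2,j=1] A[i]=11>B[j]=9 take 9 → j++
[i=2,j=2] A[i]=11>B[j]=10 take 10 → j++
[i=2,j=3] A[i]=11<=B[j]=13 take 11 → i++
[i=3,j=3] A[i]=12<=B[j]=13 take 12 → i++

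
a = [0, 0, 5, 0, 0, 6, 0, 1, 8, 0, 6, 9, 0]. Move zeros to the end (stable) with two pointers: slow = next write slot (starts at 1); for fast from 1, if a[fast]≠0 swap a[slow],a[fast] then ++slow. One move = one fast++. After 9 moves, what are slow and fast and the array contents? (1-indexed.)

(s=1,f=1) a[fast]=0 → fast++
(s=1,f=2) a[fast]=0 → fast++
(s=1,f=3) a[fast]=5≠0 swap→a[1]=5 → slow++,fast++
(s=2,f=4) a[fast]=0 → fast++
(s=2,f=5) a[fast]=0 → fast++
(s=2,f=6) a[fast]=6≠0 swap→a[2]=6 → slow++,fast++
(s=3,f=7) a[fast]=0 → fast++
(s=3,f=8) a[fast]=1≠0 swap→a[3]=1 → slow++,fast++
(s=4,f=9) a[fast]=8≠0 swap→a[4]=8 → slow++,fast++

slow=5, fast=10, a=[5, 6, 1, 8, 0, 0, 0, 0, 0, 0, 6, 9, 0]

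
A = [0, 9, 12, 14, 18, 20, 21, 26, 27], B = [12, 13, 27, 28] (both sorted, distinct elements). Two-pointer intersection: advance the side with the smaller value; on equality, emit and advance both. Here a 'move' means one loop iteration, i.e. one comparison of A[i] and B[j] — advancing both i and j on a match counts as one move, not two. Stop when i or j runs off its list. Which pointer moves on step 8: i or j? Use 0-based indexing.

[i=0,j=0] 0<12 → i++
[i=1,j=0] 9<12 → i++
[i=2,j=0] 12==12 emit → i++,j++
[i=3,j=1] 14>13 → j++
[i=3,j=2] 14<27 → i++
[i=4,j=2] 18<27 → i++
[i=5,j=2] 20<27 → i++
[i=6,j=2] 21<27 → i++

i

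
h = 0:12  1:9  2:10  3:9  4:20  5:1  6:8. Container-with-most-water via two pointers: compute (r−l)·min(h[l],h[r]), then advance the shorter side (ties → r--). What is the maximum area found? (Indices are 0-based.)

l=0 r=6: min(12,8)*6=48 best=48 *, r--
l=0 r=5: min(12,1)*5=5 best=48, r--
l=0 r=4: min(12,20)*4=48 best=48, l++
l=1 r=4: min(9,20)*3=27 best=48, l++
l=2 r=4: min(10,20)*2=20 best=48, l++
l=3 r=4: min(9,20)*1=9 best=48, l++

max area = 48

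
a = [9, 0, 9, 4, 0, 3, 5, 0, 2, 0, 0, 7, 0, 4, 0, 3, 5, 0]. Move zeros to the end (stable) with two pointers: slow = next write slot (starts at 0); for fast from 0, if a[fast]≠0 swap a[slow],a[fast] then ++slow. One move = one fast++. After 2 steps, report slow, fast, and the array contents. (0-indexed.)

slow=1, fast=2, a=[9, 0, 9, 4, 0, 3, 5, 0, 2, 0, 0, 7, 0, 4, 0, 3, 5, 0]

slow=0 fast=0: a[fast]=9≠0 swap→a[0]=9, slow++,fast++
slow=1 fast=1: a[fast]=0, fast++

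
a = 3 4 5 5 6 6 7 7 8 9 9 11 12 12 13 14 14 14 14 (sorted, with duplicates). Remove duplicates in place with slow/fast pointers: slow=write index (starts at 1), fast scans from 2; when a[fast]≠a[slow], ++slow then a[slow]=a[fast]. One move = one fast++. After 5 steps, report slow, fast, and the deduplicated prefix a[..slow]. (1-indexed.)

slow=1 fast=2: a[fast]=4≠a[slow]=3 write a[2]=4, slow++,fast++
slow=2 fast=3: a[fast]=5≠a[slow]=4 write a[3]=5, slow++,fast++
slow=3 fast=4: a[fast]=5=a[slow] dup, fast++
slow=3 fast=5: a[fast]=6≠a[slow]=5 write a[4]=6, slow++,fast++
slow=4 fast=6: a[fast]=6=a[slow] dup, fast++

slow=4, fast=7, prefix=[3, 4, 5, 6]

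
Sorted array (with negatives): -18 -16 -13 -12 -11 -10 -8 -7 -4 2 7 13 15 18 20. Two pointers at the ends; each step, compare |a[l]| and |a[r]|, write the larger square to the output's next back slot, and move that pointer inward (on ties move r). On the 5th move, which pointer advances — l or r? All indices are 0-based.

[0,14] |-18|<=|20| out[14]=400 → r--
[0,13] |-18|<=|18| out[13]=324 → r--
[0,12] |-18|>|15| out[12]=324 → l++
[1,12] |-16|>|15| out[11]=256 → l++
[2,12] |-13|<=|15| out[10]=225 → r--

r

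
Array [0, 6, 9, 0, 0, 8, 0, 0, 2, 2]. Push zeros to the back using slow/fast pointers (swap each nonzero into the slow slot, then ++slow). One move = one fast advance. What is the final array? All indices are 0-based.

slow=0 fast=0: a[fast]=0, fast++
slow=0 fast=1: a[fast]=6≠0 swap→a[0]=6, slow++,fast++
slow=1 fast=2: a[fast]=9≠0 swap→a[1]=9, slow++,fast++
slow=2 fast=3: a[fast]=0, fast++
slow=2 fast=4: a[fast]=0, fast++
slow=2 fast=5: a[fast]=8≠0 swap→a[2]=8, slow++,fast++
slow=3 fast=6: a[fast]=0, fast++
slow=3 fast=7: a[fast]=0, fast++
slow=3 fast=8: a[fast]=2≠0 swap→a[3]=2, slow++,fast++
slow=4 fast=9: a[fast]=2≠0 swap→a[4]=2, slow++,fast++

[6, 9, 8, 2, 2, 0, 0, 0, 0, 0]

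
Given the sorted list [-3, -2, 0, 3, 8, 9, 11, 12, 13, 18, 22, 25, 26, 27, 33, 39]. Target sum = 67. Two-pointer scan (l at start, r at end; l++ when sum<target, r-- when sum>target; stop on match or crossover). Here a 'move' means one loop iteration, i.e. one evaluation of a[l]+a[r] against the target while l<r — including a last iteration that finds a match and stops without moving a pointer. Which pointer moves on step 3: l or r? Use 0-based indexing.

[0,15] -3+39=36 <67 → l++
[1,15] -2+39=37 <67 → l++
[2,15] 0+39=39 <67 → l++

l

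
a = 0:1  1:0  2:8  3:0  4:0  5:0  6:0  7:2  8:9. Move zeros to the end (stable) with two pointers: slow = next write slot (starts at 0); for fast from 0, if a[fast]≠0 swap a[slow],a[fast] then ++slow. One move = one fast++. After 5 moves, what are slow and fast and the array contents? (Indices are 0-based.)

slow=2, fast=5, a=[1, 8, 0, 0, 0, 0, 0, 2, 9]

(s=0,f=0) a[fast]=1≠0 swap→a[0]=1 → slow++,fast++
(s=1,f=1) a[fast]=0 → fast++
(s=1,f=2) a[fast]=8≠0 swap→a[1]=8 → slow++,fast++
(s=2,f=3) a[fast]=0 → fast++
(s=2,f=4) a[fast]=0 → fast++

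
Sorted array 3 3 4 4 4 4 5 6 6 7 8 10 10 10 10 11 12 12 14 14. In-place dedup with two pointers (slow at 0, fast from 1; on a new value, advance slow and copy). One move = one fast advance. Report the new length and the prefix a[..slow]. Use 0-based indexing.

length 10; prefix = [3, 4, 5, 6, 7, 8, 10, 11, 12, 14]

(s=0,f=1) a[fast]=3=a[slow] dup → fast++
(s=0,f=2) a[fast]=4≠a[slow]=3 write a[1]=4 → slow++,fast++
(s=1,f=3) a[fast]=4=a[slow] dup → fast++
(s=1,f=4) a[fast]=4=a[slow] dup → fast++
(s=1,f=5) a[fast]=4=a[slow] dup → fast++
(s=1,f=6) a[fast]=5≠a[slow]=4 write a[2]=5 → slow++,fast++
(s=2,f=7) a[fast]=6≠a[slow]=5 write a[3]=6 → slow++,fast++
(s=3,f=8) a[fast]=6=a[slow] dup → fast++
(s=3,f=9) a[fast]=7≠a[slow]=6 write a[4]=7 → slow++,fast++
(s=4,f=10) a[fast]=8≠a[slow]=7 write a[5]=8 → slow++,fast++
(s=5,f=11) a[fast]=10≠a[slow]=8 write a[6]=10 → slow++,fast++
(s=6,f=12) a[fast]=10=a[slow] dup → fast++
(s=6,f=13) a[fast]=10=a[slow] dup → fast++
(s=6,f=14) a[fast]=10=a[slow] dup → fast++
(s=6,f=15) a[fast]=11≠a[slow]=10 write a[7]=11 → slow++,fast++
(s=7,f=16) a[fast]=12≠a[slow]=11 write a[8]=12 → slow++,fast++
(s=8,f=17) a[fast]=12=a[slow] dup → fast++
(s=8,f=18) a[fast]=14≠a[slow]=12 write a[9]=14 → slow++,fast++
(s=9,f=19) a[fast]=14=a[slow] dup → fast++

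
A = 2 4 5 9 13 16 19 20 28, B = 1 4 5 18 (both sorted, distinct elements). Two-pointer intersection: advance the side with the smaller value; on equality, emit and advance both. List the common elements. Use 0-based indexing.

[i=0,j=0] 2>1 → j++
[i=0,j=1] 2<4 → i++
[i=1,j=1] 4==4 emit → i++,j++
[i=2,j=2] 5==5 emit → i++,j++
[i=3,j=3] 9<18 → i++
[i=4,j=3] 13<18 → i++
[i=5,j=3] 16<18 → i++
[i=6,j=3] 19>18 → j++

intersection = [4, 5]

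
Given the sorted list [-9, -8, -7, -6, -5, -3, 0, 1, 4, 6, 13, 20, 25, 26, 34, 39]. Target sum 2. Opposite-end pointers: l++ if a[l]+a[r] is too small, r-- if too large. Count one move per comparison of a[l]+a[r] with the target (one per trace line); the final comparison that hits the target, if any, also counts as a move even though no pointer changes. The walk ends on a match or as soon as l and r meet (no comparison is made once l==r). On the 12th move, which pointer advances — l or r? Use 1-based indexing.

r

[1,16] -9+39=30 >2 → r--
[1,15] -9+34=25 >2 → r--
[1,14] -9+26=17 >2 → r--
[1,13] -9+25=16 >2 → r--
[1,12] -9+20=11 >2 → r--
[1,11] -9+13=4 >2 → r--
[1,10] -9+6=-3 <2 → l++
[2,10] -8+6=-2 <2 → l++
[3,10] -7+6=-1 <2 → l++
[4,10] -6+6=0 <2 → l++
[5,10] -5+6=1 <2 → l++
[6,10] -3+6=3 >2 → r--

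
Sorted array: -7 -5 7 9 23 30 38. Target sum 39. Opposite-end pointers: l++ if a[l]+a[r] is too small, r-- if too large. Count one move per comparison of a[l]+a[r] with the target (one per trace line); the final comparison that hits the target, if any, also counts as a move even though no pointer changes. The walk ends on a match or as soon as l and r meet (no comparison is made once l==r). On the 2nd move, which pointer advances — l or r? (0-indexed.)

l=0 r=6: -7+38=31 <39, l++
l=1 r=6: -5+38=33 <39, l++

l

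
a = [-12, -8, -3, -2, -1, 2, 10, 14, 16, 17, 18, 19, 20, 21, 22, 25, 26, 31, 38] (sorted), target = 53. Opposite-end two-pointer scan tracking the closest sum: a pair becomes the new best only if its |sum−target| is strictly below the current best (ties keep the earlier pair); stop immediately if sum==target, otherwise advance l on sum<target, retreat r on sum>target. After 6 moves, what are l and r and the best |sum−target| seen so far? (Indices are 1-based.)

[1,19] -12+38=26 d=27 * → l++
[2,19] -8+38=30 d=23 * → l++
[3,19] -3+38=35 d=18 * → l++
[4,19] -2+38=36 d=17 * → l++
[5,19] -1+38=37 d=16 * → l++
[6,19] 2+38=40 d=13 * → l++

l=7, r=19, best |Δ|=13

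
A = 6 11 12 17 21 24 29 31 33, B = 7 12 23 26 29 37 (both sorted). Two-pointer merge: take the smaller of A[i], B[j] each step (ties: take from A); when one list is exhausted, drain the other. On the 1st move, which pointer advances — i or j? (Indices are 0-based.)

i

[i=0,j=0] A[i]=6<=B[j]=7 take 6 → i++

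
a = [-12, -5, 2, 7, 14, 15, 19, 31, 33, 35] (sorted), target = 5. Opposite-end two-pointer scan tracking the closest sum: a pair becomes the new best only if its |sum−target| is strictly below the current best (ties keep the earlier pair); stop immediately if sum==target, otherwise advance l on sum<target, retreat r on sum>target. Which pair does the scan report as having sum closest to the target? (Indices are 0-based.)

l=0 r=9: -12+35=23 d=18 *, r--
l=0 r=8: -12+33=21 d=16 *, r--
l=0 r=7: -12+31=19 d=14 *, r--
l=0 r=6: -12+19=7 d=2 *, r--
l=0 r=5: -12+15=3 d=2, l++
l=1 r=5: -5+15=10 d=5, r--
l=1 r=4: -5+14=9 d=4, r--
l=1 r=3: -5+7=2 d=3, l++
l=2 r=3: 2+7=9 d=4, r--

pair (-12, 19) with sum 7 (|Δ|=2)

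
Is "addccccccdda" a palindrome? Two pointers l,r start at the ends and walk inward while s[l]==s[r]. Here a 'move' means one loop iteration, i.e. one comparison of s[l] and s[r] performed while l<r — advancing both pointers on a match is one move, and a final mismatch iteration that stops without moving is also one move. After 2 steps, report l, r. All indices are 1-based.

l=3, r=10

l=1 r=12: 'a'=='a', l++,r--
l=2 r=11: 'd'=='d', l++,r--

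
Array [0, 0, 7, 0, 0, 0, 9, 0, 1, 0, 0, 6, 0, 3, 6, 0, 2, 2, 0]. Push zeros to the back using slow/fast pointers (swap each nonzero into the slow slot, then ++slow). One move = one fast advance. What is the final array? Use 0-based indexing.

[7, 9, 1, 6, 3, 6, 2, 2, 0, 0, 0, 0, 0, 0, 0, 0, 0, 0, 0]

(s=0,f=0) a[fast]=0 → fast++
(s=0,f=1) a[fast]=0 → fast++
(s=0,f=2) a[fast]=7≠0 swap→a[0]=7 → slow++,fast++
(s=1,f=3) a[fast]=0 → fast++
(s=1,f=4) a[fast]=0 → fast++
(s=1,f=5) a[fast]=0 → fast++
(s=1,f=6) a[fast]=9≠0 swap→a[1]=9 → slow++,fast++
(s=2,f=7) a[fast]=0 → fast++
(s=2,f=8) a[fast]=1≠0 swap→a[2]=1 → slow++,fast++
(s=3,f=9) a[fast]=0 → fast++
(s=3,f=10) a[fast]=0 → fast++
(s=3,f=11) a[fast]=6≠0 swap→a[3]=6 → slow++,fast++
(s=4,f=12) a[fast]=0 → fast++
(s=4,f=13) a[fast]=3≠0 swap→a[4]=3 → slow++,fast++
(s=5,f=14) a[fast]=6≠0 swap→a[5]=6 → slow++,fast++
(s=6,f=15) a[fast]=0 → fast++
(s=6,f=16) a[fast]=2≠0 swap→a[6]=2 → slow++,fast++
(s=7,f=17) a[fast]=2≠0 swap→a[7]=2 → slow++,fast++
(s=8,f=18) a[fast]=0 → fast++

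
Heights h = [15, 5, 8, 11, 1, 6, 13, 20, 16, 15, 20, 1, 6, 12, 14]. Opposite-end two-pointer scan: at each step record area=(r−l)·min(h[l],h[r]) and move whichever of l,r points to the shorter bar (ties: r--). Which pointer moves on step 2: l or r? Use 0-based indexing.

r

l=0 r=14: min(15,14)*14=196 best=196 *, r--
l=0 r=13: min(15,12)*13=156 best=196, r--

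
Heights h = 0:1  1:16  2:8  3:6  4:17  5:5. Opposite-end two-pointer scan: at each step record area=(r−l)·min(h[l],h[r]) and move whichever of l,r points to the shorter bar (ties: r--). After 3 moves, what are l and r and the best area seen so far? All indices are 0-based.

l=2, r=4, best area=48

l=0 r=5: min(1,5)*5=5 best=5 *, l++
l=1 r=5: min(16,5)*4=20 best=20 *, r--
l=1 r=4: min(16,17)*3=48 best=48 *, l++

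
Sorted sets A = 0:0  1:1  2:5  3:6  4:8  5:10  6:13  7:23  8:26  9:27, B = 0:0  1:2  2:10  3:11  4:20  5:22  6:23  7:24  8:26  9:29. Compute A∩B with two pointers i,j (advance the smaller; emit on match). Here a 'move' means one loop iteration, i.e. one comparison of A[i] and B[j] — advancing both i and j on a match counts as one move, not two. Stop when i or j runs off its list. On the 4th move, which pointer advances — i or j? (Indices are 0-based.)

[i=0,j=0] 0==0 emit → i++,j++
[i=1,j=1] 1<2 → i++
[i=2,j=1] 5>2 → j++
[i=2,j=2] 5<10 → i++

i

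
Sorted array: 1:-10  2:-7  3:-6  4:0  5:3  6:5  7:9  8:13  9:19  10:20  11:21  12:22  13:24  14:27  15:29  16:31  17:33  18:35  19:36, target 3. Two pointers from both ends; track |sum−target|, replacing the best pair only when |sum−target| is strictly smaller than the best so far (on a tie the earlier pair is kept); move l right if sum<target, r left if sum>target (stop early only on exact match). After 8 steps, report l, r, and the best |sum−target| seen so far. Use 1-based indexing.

l=1 r=19: -10+36=26 d=23 *, r--
l=1 r=18: -10+35=25 d=22 *, r--
l=1 r=17: -10+33=23 d=20 *, r--
l=1 r=16: -10+31=21 d=18 *, r--
l=1 r=15: -10+29=19 d=16 *, r--
l=1 r=14: -10+27=17 d=14 *, r--
l=1 r=13: -10+24=14 d=11 *, r--
l=1 r=12: -10+22=12 d=9 *, r--

l=1, r=11, best |Δ|=9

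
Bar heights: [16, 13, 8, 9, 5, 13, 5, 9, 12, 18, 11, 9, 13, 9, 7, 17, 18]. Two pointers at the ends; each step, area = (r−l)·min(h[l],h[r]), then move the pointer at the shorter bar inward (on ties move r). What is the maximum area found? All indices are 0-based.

l=0 r=16: min(16,18)*16=256 best=256 *, l++
l=1 r=16: min(13,18)*15=195 best=256, l++
l=2 r=16: min(8,18)*14=112 best=256, l++
l=3 r=16: min(9,18)*13=117 best=256, l++
l=4 r=16: min(5,18)*12=60 best=256, l++
l=5 r=16: min(13,18)*11=143 best=256, l++
l=6 r=16: min(5,18)*10=50 best=256, l++
l=7 r=16: min(9,18)*9=81 best=256, l++
l=8 r=16: min(12,18)*8=96 best=256, l++
l=9 r=16: min(18,18)*7=126 best=256, r--
l=9 r=15: min(18,17)*6=102 best=256, r--
l=9 r=14: min(18,7)*5=35 best=256, r--
l=9 r=13: min(18,9)*4=36 best=256, r--
l=9 r=12: min(18,13)*3=39 best=256, r--
l=9 r=11: min(18,9)*2=18 best=256, r--
l=9 r=10: min(18,11)*1=11 best=256, r--

max area = 256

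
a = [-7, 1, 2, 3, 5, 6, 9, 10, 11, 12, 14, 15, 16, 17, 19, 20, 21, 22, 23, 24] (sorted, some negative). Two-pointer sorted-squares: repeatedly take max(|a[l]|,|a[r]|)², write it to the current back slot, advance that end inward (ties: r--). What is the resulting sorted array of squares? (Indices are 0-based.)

[0,19] |-7|<=|24| out[19]=576 → r--
[0,18] |-7|<=|23| out[18]=529 → r--
[0,17] |-7|<=|22| out[17]=484 → r--
[0,16] |-7|<=|21| out[16]=441 → r--
[0,15] |-7|<=|20| out[15]=400 → r--
[0,14] |-7|<=|19| out[14]=361 → r--
[0,13] |-7|<=|17| out[13]=289 → r--
[0,12] |-7|<=|16| out[12]=256 → r--
[0,11] |-7|<=|15| out[11]=225 → r--
[0,10] |-7|<=|14| out[10]=196 → r--
[0,9] |-7|<=|12| out[9]=144 → r--
[0,8] |-7|<=|11| out[8]=121 → r--
[0,7] |-7|<=|10| out[7]=100 → r--
[0,6] |-7|<=|9| out[6]=81 → r--
[0,5] |-7|>|6| out[5]=49 → l++
[1,5] |1|<=|6| out[4]=36 → r--
[1,4] |1|<=|5| out[3]=25 → r--
[1,3] |1|<=|3| out[2]=9 → r--
[1,2] |1|<=|2| out[1]=4 → r--
[1,1] |1|<=|1| out[0]=1 → r--

[1, 4, 9, 25, 36, 49, 81, 100, 121, 144, 196, 225, 256, 289, 361, 400, 441, 484, 529, 576]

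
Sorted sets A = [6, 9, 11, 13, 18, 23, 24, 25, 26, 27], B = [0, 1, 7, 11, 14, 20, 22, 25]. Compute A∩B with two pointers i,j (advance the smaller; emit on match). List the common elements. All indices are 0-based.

i=0 j=0: 6>0, j++
i=0 j=1: 6>1, j++
i=0 j=2: 6<7, i++
i=1 j=2: 9>7, j++
i=1 j=3: 9<11, i++
i=2 j=3: 11==11 emit, i++,j++
i=3 j=4: 13<14, i++
i=4 j=4: 18>14, j++
i=4 j=5: 18<20, i++
i=5 j=5: 23>20, j++
i=5 j=6: 23>22, j++
i=5 j=7: 23<25, i++
i=6 j=7: 24<25, i++
i=7 j=7: 25==25 emit, i++,j++

intersection = [11, 25]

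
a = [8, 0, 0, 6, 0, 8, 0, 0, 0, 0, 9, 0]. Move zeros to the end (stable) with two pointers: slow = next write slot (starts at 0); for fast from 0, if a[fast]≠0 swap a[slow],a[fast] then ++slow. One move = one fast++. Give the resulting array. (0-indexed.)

[8, 6, 8, 9, 0, 0, 0, 0, 0, 0, 0, 0]

slow=0 fast=0: a[fast]=8≠0 swap→a[0]=8, slow++,fast++
slow=1 fast=1: a[fast]=0, fast++
slow=1 fast=2: a[fast]=0, fast++
slow=1 fast=3: a[fast]=6≠0 swap→a[1]=6, slow++,fast++
slow=2 fast=4: a[fast]=0, fast++
slow=2 fast=5: a[fast]=8≠0 swap→a[2]=8, slow++,fast++
slow=3 fast=6: a[fast]=0, fast++
slow=3 fast=7: a[fast]=0, fast++
slow=3 fast=8: a[fast]=0, fast++
slow=3 fast=9: a[fast]=0, fast++
slow=3 fast=10: a[fast]=9≠0 swap→a[3]=9, slow++,fast++
slow=4 fast=11: a[fast]=0, fast++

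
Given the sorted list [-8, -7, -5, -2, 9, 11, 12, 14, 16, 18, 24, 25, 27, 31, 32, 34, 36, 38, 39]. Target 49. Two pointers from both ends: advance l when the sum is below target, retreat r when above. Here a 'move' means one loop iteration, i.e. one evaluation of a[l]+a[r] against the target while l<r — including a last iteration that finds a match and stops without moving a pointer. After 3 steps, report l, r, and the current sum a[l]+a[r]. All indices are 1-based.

l=4, r=19, sum=37

l=1 r=19: -8+39=31 <49, l++
l=2 r=19: -7+39=32 <49, l++
l=3 r=19: -5+39=34 <49, l++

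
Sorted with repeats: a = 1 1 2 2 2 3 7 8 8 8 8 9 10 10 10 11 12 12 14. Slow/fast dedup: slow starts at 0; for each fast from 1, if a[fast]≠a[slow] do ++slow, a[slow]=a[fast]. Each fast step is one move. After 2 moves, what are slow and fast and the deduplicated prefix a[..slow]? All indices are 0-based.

(s=0,f=1) a[fast]=1=a[slow] dup → fast++
(s=0,f=2) a[fast]=2≠a[slow]=1 write a[1]=2 → slow++,fast++

slow=1, fast=3, prefix=[1, 2]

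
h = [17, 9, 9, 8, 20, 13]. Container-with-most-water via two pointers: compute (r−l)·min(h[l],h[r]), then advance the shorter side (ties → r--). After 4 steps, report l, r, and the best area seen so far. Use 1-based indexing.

[1,6] min(17,13)*5=65 best=65 * → r--
[1,5] min(17,20)*4=68 best=68 * → l++
[2,5] min(9,20)*3=27 best=68 → l++
[3,5] min(9,20)*2=18 best=68 → l++

l=4, r=5, best area=68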